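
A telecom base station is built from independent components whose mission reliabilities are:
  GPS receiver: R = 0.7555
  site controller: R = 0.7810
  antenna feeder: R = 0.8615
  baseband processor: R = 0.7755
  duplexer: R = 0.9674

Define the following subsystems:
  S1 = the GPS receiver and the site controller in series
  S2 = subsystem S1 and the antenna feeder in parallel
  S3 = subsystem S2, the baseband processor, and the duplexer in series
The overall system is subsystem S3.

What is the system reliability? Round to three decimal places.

Series (GPS receiver and site controller): 0.75550 × 0.78100 = 0.59005
Parallel ([0.59005] and antenna feeder): 1 − (1 − 0.59005)(1 − 0.86150) = 0.94322
Series ([0.94322], baseband processor, and duplexer): 0.94322 × 0.77550 × 0.96740 = 0.708

0.708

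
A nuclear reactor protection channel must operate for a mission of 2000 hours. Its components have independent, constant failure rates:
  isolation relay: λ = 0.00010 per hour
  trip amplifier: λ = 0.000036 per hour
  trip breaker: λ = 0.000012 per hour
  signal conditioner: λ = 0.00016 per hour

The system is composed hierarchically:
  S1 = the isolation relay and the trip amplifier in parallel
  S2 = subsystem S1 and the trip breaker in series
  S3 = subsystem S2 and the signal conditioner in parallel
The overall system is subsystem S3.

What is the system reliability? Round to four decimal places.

R(isolation relay) = exp(−0.00010 × 2000) = 0.818731
R(trip amplifier) = exp(−0.000036 × 2000) = 0.930531
R(trip breaker) = exp(−0.000012 × 2000) = 0.976286
R(signal conditioner) = exp(−0.00016 × 2000) = 0.726149
Parallel (isolation relay and trip amplifier): 1 − (1 − 0.818731)(1 − 0.930531) = 0.987407
Series ([0.987407] and trip breaker): 0.987407 × 0.976286 = 0.963992
Parallel ([0.963992] and signal conditioner): 1 − (1 − 0.963992)(1 − 0.726149) = 0.9901

0.9901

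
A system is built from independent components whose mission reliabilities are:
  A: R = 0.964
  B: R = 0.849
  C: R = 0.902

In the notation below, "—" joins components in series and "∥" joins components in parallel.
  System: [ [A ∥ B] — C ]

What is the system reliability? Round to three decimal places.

0.897

Parallel (A and B): 1 − (1 − 0.96400)(1 − 0.84900) = 0.99456
Series ([0.99456] and C): 0.99456 × 0.90200 = 0.897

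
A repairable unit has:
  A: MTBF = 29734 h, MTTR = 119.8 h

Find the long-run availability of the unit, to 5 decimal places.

0.99599

A(A) = MTBF/(MTBF+MTTR) = 29734/(29734+119.8) = 0.99599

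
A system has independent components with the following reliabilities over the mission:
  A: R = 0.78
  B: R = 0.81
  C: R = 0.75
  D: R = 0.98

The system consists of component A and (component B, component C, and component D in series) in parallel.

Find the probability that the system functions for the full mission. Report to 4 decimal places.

0.9110

Series (B, C, and D): 0.810000 × 0.750000 × 0.980000 = 0.595350
Parallel (A and [0.595350]): 1 − (1 − 0.780000)(1 − 0.595350) = 0.9110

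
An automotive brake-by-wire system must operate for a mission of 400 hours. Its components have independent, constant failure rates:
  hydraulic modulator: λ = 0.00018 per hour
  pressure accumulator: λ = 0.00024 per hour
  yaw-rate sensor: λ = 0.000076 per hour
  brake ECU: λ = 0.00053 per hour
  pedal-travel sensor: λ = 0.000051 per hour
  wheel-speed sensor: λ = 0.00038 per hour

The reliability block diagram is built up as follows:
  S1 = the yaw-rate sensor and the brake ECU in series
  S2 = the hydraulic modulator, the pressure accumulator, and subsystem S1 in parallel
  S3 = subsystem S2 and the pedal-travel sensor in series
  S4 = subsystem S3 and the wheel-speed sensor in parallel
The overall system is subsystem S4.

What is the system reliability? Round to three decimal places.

R(hydraulic modulator) = exp(−0.00018 × 400) = 0.93053
R(pressure accumulator) = exp(−0.00024 × 400) = 0.90846
R(yaw-rate sensor) = exp(−0.000076 × 400) = 0.97006
R(brake ECU) = exp(−0.00053 × 400) = 0.80896
R(pedal-travel sensor) = exp(−0.000051 × 400) = 0.97981
R(wheel-speed sensor) = exp(−0.00038 × 400) = 0.85899
Series (yaw-rate sensor and brake ECU): 0.97006 × 0.80896 = 0.78474
Parallel (hydraulic modulator, pressure accumulator, and [0.78474]): 1 − (1 − 0.93053)(1 − 0.90846)(1 − 0.78474) = 0.99863
Series ([0.99863] and pedal-travel sensor): 0.99863 × 0.97981 = 0.97847
Parallel ([0.97847] and wheel-speed sensor): 1 − (1 − 0.97847)(1 − 0.85899) = 0.997

0.997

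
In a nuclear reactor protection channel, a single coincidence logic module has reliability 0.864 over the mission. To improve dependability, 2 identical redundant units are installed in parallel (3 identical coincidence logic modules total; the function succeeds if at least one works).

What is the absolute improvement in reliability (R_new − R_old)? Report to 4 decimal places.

0.1335

R_before = 0.864
R_after = 1 − (1 − 0.864)^3 = 0.9975
ΔR = 0.9975 − 0.864 = 0.1335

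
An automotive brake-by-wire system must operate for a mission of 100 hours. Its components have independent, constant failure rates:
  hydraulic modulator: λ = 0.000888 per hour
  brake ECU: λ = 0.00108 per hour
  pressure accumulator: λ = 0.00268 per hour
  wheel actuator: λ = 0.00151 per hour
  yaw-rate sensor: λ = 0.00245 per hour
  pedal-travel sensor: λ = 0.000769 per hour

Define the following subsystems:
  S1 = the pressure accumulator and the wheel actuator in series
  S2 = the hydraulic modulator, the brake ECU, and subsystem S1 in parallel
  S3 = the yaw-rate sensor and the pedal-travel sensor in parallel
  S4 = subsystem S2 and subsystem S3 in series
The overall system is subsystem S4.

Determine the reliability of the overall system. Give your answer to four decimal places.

R(hydraulic modulator) = exp(−0.000888 × 100) = 0.915029
R(brake ECU) = exp(−0.00108 × 100) = 0.897628
R(pressure accumulator) = exp(−0.00268 × 100) = 0.764908
R(wheel actuator) = exp(−0.00151 × 100) = 0.859848
R(yaw-rate sensor) = exp(−0.00245 × 100) = 0.782705
R(pedal-travel sensor) = exp(−0.000769 × 100) = 0.925982
Series (pressure accumulator and wheel actuator): 0.764908 × 0.859848 = 0.657705
Parallel (hydraulic modulator, brake ECU, and [0.657705]): 1 − (1 − 0.915029)(1 − 0.897628)(1 − 0.657705) = 0.997022
Parallel (yaw-rate sensor and pedal-travel sensor): 1 − (1 − 0.782705)(1 − 0.925982) = 0.983916
Series ([0.997022] and [0.983916]): 0.997022 × 0.983916 = 0.9810

0.9810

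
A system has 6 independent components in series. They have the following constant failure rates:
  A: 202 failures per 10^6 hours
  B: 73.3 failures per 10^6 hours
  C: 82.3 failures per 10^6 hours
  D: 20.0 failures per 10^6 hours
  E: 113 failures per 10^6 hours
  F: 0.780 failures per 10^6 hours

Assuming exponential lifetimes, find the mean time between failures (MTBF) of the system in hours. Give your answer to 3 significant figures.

Series of exponential components: λ_sys = Σ λ_i
λ_sys = 0.000202 + 0.0000733 + 0.0000823 + 0.0000200 + 0.000113 + 0.000000780 = 4.9138e-04 /h
MTBF = 1 / λ_sys = 2040 h

2040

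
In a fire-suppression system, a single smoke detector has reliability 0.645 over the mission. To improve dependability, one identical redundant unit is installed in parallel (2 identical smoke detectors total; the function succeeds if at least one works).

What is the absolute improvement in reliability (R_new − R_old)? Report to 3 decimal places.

0.229

R_before = 0.645
R_after = 1 − (1 − 0.645)^2 = 0.874
ΔR = 0.874 − 0.645 = 0.229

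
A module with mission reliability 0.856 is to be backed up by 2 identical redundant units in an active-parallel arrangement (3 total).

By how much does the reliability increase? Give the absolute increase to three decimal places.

R_before = 0.856
R_after = 1 − (1 − 0.856)^3 = 0.997
ΔR = 0.997 − 0.856 = 0.141

0.141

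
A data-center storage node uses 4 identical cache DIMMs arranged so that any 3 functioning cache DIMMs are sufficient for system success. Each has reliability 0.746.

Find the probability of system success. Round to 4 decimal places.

R = Σ_{i=3}^{4} C(4,i) p^i (1−p)^{4−i} with p = 0.746
C(4,3)·0.746^3·0.254^1 = 0.421804
C(4,4)·0.746^4·0.254^0 = 0.309710
Sum = 0.7315

0.7315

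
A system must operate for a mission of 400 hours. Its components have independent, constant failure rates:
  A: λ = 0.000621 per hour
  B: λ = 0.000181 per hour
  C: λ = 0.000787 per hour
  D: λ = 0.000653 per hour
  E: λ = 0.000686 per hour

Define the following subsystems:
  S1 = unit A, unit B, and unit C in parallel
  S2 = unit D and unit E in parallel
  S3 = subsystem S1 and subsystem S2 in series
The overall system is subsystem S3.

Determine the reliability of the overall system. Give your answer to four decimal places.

0.9409

R(A) = exp(−0.000621 × 400) = 0.780048
R(B) = exp(−0.000181 × 400) = 0.930159
R(C) = exp(−0.000787 × 400) = 0.729935
R(D) = exp(−0.000653 × 400) = 0.770127
R(E) = exp(−0.000686 × 400) = 0.760028
Parallel (A, B, and C): 1 − (1 − 0.780048)(1 − 0.930159)(1 − 0.729935) = 0.995851
Parallel (D and E): 1 − (1 − 0.770127)(1 − 0.760028) = 0.944837
Series ([0.995851] and [0.944837]): 0.995851 × 0.944837 = 0.9409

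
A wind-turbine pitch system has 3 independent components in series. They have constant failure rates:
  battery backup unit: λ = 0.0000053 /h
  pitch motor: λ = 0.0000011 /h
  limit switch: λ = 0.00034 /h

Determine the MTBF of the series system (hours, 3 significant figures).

Series of exponential components: λ_sys = Σ λ_i
λ_sys = 0.0000053 + 0.0000011 + 0.00034 = 3.4640e-04 /h
MTBF = 1 / λ_sys = 2890 h

2890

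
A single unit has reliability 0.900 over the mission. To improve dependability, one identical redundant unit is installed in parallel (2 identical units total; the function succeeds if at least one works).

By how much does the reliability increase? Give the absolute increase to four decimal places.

R_before = 0.900
R_after = 1 − (1 − 0.900)^2 = 0.9900
ΔR = 0.9900 − 0.900 = 0.0900

0.0900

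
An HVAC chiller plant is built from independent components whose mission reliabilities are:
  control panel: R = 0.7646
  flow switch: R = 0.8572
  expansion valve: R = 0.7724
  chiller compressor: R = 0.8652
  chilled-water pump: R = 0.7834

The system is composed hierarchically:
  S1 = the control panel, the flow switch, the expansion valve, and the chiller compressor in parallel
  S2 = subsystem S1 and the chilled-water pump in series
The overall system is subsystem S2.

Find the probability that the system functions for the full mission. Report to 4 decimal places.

Parallel (control panel, flow switch, expansion valve, and chiller compressor): 1 − (1 − 0.764600)(1 − 0.857200)(1 − 0.772400)(1 − 0.865200) = 0.998969
Series ([0.998969] and chilled-water pump): 0.998969 × 0.783400 = 0.7826

0.7826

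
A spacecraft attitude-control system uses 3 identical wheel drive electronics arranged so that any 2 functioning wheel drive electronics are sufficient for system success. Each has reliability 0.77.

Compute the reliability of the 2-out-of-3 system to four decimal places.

R = Σ_{i=2}^{3} C(3,i) p^i (1−p)^{3−i} with p = 0.77
C(3,2)·0.77^2·0.23^1 = 0.409101
C(3,3)·0.77^3·0.23^0 = 0.456533
Sum = 0.8656

0.8656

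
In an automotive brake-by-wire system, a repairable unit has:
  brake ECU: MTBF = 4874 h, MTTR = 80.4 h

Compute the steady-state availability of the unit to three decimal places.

A(brake ECU) = MTBF/(MTBF+MTTR) = 4874/(4874+80.4) = 0.984

0.984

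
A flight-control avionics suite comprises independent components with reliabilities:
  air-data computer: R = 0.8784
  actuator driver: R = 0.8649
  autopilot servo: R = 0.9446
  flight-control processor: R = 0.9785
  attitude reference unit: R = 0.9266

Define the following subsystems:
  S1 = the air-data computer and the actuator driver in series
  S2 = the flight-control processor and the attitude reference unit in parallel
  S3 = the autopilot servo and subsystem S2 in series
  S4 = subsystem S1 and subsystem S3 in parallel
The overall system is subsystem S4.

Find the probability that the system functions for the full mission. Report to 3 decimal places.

0.986

Series (air-data computer and actuator driver): 0.87840 × 0.86490 = 0.75973
Parallel (flight-control processor and attitude reference unit): 1 − (1 − 0.97850)(1 − 0.92660) = 0.99842
Series (autopilot servo and [0.99842]): 0.94460 × 0.99842 = 0.94311
Parallel ([0.75973] and [0.94311]): 1 − (1 − 0.75973)(1 − 0.94311) = 0.986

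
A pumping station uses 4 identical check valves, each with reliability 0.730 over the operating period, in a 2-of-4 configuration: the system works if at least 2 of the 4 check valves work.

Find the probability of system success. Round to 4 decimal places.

R = Σ_{i=2}^{4} C(4,i) p^i (1−p)^{4−i} with p = 0.730
C(4,2)·0.730^2·0.270^2 = 0.233090
C(4,3)·0.730^3·0.270^1 = 0.420138
C(4,4)·0.730^4·0.270^0 = 0.283982
Sum = 0.9372

0.9372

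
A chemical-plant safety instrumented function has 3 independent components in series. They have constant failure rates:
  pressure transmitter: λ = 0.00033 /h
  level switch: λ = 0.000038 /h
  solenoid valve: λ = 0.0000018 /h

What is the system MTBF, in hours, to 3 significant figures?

Series of exponential components: λ_sys = Σ λ_i
λ_sys = 0.00033 + 0.000038 + 0.0000018 = 3.6980e-04 /h
MTBF = 1 / λ_sys = 2700 h

2700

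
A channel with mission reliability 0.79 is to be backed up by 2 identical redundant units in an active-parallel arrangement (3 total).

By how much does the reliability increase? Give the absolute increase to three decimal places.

0.201

R_before = 0.79
R_after = 1 − (1 − 0.79)^3 = 0.991
ΔR = 0.991 − 0.79 = 0.201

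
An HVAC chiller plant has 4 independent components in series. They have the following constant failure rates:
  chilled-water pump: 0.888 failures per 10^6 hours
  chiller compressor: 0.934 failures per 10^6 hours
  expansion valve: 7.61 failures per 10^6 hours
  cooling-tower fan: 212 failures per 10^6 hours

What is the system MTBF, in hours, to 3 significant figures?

Series of exponential components: λ_sys = Σ λ_i
λ_sys = 0.000000888 + 0.000000934 + 0.00000761 + 0.000212 = 2.2143e-04 /h
MTBF = 1 / λ_sys = 4520 h

4520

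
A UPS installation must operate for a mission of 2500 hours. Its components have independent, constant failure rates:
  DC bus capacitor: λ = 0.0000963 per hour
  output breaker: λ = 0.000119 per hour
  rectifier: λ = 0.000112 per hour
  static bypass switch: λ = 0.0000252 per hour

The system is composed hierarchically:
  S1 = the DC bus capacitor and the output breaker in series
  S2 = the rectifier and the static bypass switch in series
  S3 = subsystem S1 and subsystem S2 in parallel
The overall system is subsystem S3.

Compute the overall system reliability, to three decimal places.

0.879

R(DC bus capacitor) = exp(−0.0000963 × 2500) = 0.78604
R(output breaker) = exp(−0.000119 × 2500) = 0.74267
R(rectifier) = exp(−0.000112 × 2500) = 0.75578
R(static bypass switch) = exp(−0.0000252 × 2500) = 0.93894
Series (DC bus capacitor and output breaker): 0.78604 × 0.74267 = 0.58377
Series (rectifier and static bypass switch): 0.75578 × 0.93894 = 0.70963
Parallel ([0.58377] and [0.70963]): 1 − (1 − 0.58377)(1 − 0.70963) = 0.879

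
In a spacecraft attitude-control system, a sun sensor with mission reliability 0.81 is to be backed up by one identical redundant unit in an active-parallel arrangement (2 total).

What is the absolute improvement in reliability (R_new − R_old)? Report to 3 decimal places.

R_before = 0.81
R_after = 1 − (1 − 0.81)^2 = 0.964
ΔR = 0.964 − 0.81 = 0.154

0.154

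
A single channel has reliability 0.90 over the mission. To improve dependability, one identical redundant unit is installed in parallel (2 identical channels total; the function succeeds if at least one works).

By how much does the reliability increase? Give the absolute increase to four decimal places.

0.0900

R_before = 0.90
R_after = 1 − (1 − 0.90)^2 = 0.9900
ΔR = 0.9900 − 0.90 = 0.0900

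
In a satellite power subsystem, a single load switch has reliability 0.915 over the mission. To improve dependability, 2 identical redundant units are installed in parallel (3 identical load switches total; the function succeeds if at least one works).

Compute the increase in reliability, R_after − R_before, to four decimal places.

R_before = 0.915
R_after = 1 − (1 − 0.915)^3 = 0.9994
ΔR = 0.9994 − 0.915 = 0.0844

0.0844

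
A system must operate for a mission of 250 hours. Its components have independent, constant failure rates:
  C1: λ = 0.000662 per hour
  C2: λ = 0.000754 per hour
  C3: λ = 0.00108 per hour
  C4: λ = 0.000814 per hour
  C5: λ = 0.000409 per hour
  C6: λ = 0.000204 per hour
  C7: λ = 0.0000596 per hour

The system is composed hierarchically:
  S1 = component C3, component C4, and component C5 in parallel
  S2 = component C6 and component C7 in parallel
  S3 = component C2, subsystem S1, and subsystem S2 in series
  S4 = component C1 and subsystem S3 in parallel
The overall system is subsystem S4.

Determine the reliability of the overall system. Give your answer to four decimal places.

R(C1) = exp(−0.000662 × 250) = 0.847470
R(C2) = exp(−0.000754 × 250) = 0.828201
R(C3) = exp(−0.00108 × 250) = 0.763379
R(C4) = exp(−0.000814 × 250) = 0.815870
R(C5) = exp(−0.000409 × 250) = 0.902804
R(C6) = exp(−0.000204 × 250) = 0.950279
R(C7) = exp(−0.0000596 × 250) = 0.985210
Parallel (C3, C4, and C5): 1 − (1 − 0.763379)(1 − 0.815870)(1 − 0.902804) = 0.995765
Parallel (C6 and C7): 1 − (1 − 0.950279)(1 − 0.985210) = 0.999265
Series (C2, [0.995765], and [0.999265]): 0.828201 × 0.995765 × 0.999265 = 0.824087
Parallel (C1 and [0.824087]): 1 − (1 − 0.847470)(1 − 0.824087) = 0.9732

0.9732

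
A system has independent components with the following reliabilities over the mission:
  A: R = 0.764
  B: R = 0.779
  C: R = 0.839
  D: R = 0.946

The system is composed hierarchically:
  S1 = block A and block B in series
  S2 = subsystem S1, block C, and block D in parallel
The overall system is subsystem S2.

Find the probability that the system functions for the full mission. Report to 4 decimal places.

Series (A and B): 0.764000 × 0.779000 = 0.595156
Parallel ([0.595156], C, and D): 1 − (1 − 0.595156)(1 − 0.839000)(1 − 0.946000) = 0.9965

0.9965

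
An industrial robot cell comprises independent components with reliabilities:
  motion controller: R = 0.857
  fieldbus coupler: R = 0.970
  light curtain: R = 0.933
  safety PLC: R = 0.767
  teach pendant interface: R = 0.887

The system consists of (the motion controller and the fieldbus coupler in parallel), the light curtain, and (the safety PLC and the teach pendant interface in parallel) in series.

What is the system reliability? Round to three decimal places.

0.905

Parallel (motion controller and fieldbus coupler): 1 − (1 − 0.85700)(1 − 0.97000) = 0.99571
Parallel (safety PLC and teach pendant interface): 1 − (1 − 0.76700)(1 − 0.88700) = 0.97367
Series ([0.99571], light curtain, and [0.97367]): 0.99571 × 0.93300 × 0.97367 = 0.905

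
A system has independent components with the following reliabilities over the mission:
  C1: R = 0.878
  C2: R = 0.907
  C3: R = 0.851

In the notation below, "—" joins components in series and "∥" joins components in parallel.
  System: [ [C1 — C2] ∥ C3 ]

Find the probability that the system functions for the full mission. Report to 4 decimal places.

0.9697

Series (C1 and C2): 0.878000 × 0.907000 = 0.796346
Parallel ([0.796346] and C3): 1 − (1 − 0.796346)(1 − 0.851000) = 0.9697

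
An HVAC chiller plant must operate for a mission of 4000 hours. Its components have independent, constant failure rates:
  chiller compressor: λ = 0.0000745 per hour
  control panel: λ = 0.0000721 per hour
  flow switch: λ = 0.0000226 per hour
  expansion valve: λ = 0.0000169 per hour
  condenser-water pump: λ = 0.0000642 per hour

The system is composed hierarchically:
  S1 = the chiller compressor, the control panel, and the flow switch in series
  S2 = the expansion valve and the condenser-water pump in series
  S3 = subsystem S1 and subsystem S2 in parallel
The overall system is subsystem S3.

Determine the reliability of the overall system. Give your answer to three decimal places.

R(chiller compressor) = exp(−0.0000745 × 4000) = 0.74230
R(control panel) = exp(−0.0000721 × 4000) = 0.74946
R(flow switch) = exp(−0.0000226 × 4000) = 0.91357
R(expansion valve) = exp(−0.0000169 × 4000) = 0.93463
R(condenser-water pump) = exp(−0.0000642 × 4000) = 0.77352
Series (chiller compressor, control panel, and flow switch): 0.74230 × 0.74946 × 0.91357 = 0.50824
Series (expansion valve and condenser-water pump): 0.93463 × 0.77352 = 0.72295
Parallel ([0.50824] and [0.72295]): 1 − (1 − 0.50824)(1 − 0.72295) = 0.864

0.864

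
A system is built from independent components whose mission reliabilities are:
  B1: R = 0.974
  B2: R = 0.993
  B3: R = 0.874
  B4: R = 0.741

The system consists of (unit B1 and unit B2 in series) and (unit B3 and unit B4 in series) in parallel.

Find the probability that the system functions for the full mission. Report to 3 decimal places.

0.988

Series (B1 and B2): 0.97400 × 0.99300 = 0.96718
Series (B3 and B4): 0.87400 × 0.74100 = 0.64763
Parallel ([0.96718] and [0.64763]): 1 − (1 − 0.96718)(1 − 0.64763) = 0.988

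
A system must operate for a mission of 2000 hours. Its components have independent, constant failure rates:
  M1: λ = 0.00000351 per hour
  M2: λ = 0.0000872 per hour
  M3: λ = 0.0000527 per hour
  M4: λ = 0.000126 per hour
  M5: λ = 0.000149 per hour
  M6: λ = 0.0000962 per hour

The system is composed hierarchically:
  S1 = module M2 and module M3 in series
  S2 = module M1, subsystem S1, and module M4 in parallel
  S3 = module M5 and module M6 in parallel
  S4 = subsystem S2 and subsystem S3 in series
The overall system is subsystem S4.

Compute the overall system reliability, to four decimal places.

0.9545

R(M1) = exp(−0.00000351 × 2000) = 0.993005
R(M2) = exp(−0.0000872 × 2000) = 0.839961
R(M3) = exp(−0.0000527 × 2000) = 0.899964
R(M4) = exp(−0.000126 × 2000) = 0.777245
R(M5) = exp(−0.000149 × 2000) = 0.742301
R(M6) = exp(−0.0000962 × 2000) = 0.824977
Series (M2 and M3): 0.839961 × 0.899964 = 0.755935
Parallel (M1, [0.755935], and M4): 1 − (1 − 0.993005)(1 − 0.755935)(1 − 0.777245) = 0.999620
Parallel (M5 and M6): 1 − (1 − 0.742301)(1 − 0.824977) = 0.954897
Series ([0.999620] and [0.954897]): 0.999620 × 0.954897 = 0.9545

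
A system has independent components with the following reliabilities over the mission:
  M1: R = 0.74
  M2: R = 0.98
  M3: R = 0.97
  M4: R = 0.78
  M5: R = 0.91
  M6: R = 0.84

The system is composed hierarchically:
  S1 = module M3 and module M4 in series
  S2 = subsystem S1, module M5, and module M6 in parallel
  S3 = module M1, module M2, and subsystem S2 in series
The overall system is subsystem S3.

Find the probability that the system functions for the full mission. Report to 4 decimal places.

Series (M3 and M4): 0.970000 × 0.780000 = 0.756600
Parallel ([0.756600], M5, and M6): 1 − (1 − 0.756600)(1 − 0.910000)(1 − 0.840000) = 0.996495
Series (M1, M2, and [0.996495]): 0.740000 × 0.980000 × 0.996495 = 0.7227

0.7227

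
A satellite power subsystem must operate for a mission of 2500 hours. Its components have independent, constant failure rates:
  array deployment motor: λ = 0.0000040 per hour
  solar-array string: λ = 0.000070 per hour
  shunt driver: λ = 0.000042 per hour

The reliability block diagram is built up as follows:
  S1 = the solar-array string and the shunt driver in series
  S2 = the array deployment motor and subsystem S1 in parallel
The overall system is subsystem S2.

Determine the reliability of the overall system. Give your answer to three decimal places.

0.998

R(array deployment motor) = exp(−0.0000040 × 2500) = 0.99005
R(solar-array string) = exp(−0.000070 × 2500) = 0.83946
R(shunt driver) = exp(−0.000042 × 2500) = 0.90032
Series (solar-array string and shunt driver): 0.83946 × 0.90032 = 0.75578
Parallel (array deployment motor and [0.75578]): 1 − (1 − 0.99005)(1 − 0.75578) = 0.998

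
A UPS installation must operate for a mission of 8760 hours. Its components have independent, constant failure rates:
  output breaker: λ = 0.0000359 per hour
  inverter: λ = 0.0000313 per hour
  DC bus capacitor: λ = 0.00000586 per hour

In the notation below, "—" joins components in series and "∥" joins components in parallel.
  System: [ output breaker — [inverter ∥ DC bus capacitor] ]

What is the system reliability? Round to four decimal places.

R(output breaker) = exp(−0.0000359 × 8760) = 0.730166
R(inverter) = exp(−0.0000313 × 8760) = 0.760189
R(DC bus capacitor) = exp(−0.00000586 × 8760) = 0.949962
Parallel (inverter and DC bus capacitor): 1 − (1 − 0.760189)(1 − 0.949962) = 0.988000
Series (output breaker and [0.988000]): 0.730166 × 0.988000 = 0.7214

0.7214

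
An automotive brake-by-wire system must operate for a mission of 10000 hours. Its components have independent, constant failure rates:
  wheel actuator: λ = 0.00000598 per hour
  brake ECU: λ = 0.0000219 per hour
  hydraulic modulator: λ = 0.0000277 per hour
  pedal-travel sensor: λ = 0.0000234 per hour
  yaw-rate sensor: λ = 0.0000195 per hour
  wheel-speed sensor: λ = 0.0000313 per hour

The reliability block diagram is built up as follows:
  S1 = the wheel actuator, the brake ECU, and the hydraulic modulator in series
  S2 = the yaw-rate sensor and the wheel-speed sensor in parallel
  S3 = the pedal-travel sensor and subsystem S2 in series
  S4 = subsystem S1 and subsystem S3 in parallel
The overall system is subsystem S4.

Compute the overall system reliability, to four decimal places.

R(wheel actuator) = exp(−0.00000598 × 10000) = 0.941953
R(brake ECU) = exp(−0.0000219 × 10000) = 0.803322
R(hydraulic modulator) = exp(−0.0000277 × 10000) = 0.758054
R(pedal-travel sensor) = exp(−0.0000234 × 10000) = 0.791362
R(yaw-rate sensor) = exp(−0.0000195 × 10000) = 0.822835
R(wheel-speed sensor) = exp(−0.0000313 × 10000) = 0.731250
Series (wheel actuator, brake ECU, and hydraulic modulator): 0.941953 × 0.803322 × 0.758054 = 0.573613
Parallel (yaw-rate sensor and wheel-speed sensor): 1 − (1 − 0.822835)(1 − 0.731250) = 0.952387
Series (pedal-travel sensor and [0.952387]): 0.791362 × 0.952387 = 0.753683
Parallel ([0.573613] and [0.753683]): 1 − (1 − 0.573613)(1 − 0.753683) = 0.8950

0.8950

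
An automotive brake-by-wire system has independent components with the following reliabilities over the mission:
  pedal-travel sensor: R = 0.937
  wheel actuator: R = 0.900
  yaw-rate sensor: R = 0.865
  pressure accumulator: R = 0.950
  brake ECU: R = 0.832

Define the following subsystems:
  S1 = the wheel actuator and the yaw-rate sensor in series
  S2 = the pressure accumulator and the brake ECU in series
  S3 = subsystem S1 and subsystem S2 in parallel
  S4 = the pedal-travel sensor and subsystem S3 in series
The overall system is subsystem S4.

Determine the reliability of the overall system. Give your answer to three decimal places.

0.893

Series (wheel actuator and yaw-rate sensor): 0.90000 × 0.86500 = 0.77850
Series (pressure accumulator and brake ECU): 0.95000 × 0.83200 = 0.79040
Parallel ([0.77850] and [0.79040]): 1 − (1 − 0.77850)(1 − 0.79040) = 0.95357
Series (pedal-travel sensor and [0.95357]): 0.93700 × 0.95357 = 0.893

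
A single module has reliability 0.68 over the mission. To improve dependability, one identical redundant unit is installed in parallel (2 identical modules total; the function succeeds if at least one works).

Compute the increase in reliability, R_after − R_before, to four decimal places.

R_before = 0.68
R_after = 1 − (1 − 0.68)^2 = 0.8976
ΔR = 0.8976 − 0.68 = 0.2176

0.2176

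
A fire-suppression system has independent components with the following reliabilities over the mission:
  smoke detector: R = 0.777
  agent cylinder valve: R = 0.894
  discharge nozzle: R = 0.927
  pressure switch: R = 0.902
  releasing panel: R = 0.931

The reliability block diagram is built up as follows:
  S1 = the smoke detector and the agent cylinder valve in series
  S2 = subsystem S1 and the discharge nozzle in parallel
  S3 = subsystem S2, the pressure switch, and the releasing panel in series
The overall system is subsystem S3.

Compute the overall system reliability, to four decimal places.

Series (smoke detector and agent cylinder valve): 0.777000 × 0.894000 = 0.694638
Parallel ([0.694638] and discharge nozzle): 1 − (1 − 0.694638)(1 − 0.927000) = 0.977709
Series ([0.977709], pressure switch, and releasing panel): 0.977709 × 0.902000 × 0.931000 = 0.8210

0.8210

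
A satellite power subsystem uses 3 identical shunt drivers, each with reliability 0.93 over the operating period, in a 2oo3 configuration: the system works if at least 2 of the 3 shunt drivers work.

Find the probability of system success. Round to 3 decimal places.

0.986

R = Σ_{i=2}^{3} C(3,i) p^i (1−p)^{3−i} with p = 0.93
C(3,2)·0.93^2·0.07^1 = 0.18163
C(3,3)·0.93^3·0.07^0 = 0.80436
Sum = 0.986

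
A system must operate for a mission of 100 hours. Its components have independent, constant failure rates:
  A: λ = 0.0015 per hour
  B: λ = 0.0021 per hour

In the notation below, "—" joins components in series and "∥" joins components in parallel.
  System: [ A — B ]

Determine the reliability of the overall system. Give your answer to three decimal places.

0.698

R(A) = exp(−0.0015 × 100) = 0.86071
R(B) = exp(−0.0021 × 100) = 0.81058
Series (A and B): 0.86071 × 0.81058 = 0.698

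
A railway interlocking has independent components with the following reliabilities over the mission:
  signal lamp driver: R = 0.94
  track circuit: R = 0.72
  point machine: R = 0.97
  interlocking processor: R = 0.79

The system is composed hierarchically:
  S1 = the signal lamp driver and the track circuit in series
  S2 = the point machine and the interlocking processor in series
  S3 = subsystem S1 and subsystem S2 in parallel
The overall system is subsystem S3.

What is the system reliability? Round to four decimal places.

0.9245

Series (signal lamp driver and track circuit): 0.940000 × 0.720000 = 0.676800
Series (point machine and interlocking processor): 0.970000 × 0.790000 = 0.766300
Parallel ([0.676800] and [0.766300]): 1 − (1 − 0.676800)(1 − 0.766300) = 0.9245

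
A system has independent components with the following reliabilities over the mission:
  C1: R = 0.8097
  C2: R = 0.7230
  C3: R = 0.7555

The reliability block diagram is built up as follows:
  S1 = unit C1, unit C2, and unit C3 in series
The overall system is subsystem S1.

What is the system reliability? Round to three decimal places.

Series (C1, C2, and C3): 0.80970 × 0.72300 × 0.75550 = 0.442

0.442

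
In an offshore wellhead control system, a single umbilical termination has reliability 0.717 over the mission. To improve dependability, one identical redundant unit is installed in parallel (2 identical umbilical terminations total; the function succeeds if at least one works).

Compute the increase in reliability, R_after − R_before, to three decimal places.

R_before = 0.717
R_after = 1 − (1 − 0.717)^2 = 0.920
ΔR = 0.920 − 0.717 = 0.203

0.203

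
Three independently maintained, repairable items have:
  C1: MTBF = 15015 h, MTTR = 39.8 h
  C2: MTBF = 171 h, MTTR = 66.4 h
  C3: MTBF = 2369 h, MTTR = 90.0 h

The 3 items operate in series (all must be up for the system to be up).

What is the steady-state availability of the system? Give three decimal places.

0.692

A(C1) = MTBF/(MTBF+MTTR) = 15015/(15015+39.8) = 0.997356
A(C2) = MTBF/(MTBF+MTTR) = 171/(171+66.4) = 0.720303
A(C3) = MTBF/(MTBF+MTTR) = 2369/(2369+90.0) = 0.963400
Series availability: 0.997356 × 0.720303 × 0.963400 = 0.692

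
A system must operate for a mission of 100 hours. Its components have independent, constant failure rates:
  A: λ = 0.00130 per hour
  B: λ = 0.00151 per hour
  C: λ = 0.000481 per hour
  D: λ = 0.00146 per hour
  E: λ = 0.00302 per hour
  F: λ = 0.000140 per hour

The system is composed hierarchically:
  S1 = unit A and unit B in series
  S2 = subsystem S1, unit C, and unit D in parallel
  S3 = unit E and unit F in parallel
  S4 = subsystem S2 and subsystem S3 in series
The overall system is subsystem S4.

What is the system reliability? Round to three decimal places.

0.995

R(A) = exp(−0.00130 × 100) = 0.87810
R(B) = exp(−0.00151 × 100) = 0.85985
R(C) = exp(−0.000481 × 100) = 0.95304
R(D) = exp(−0.00146 × 100) = 0.86416
R(E) = exp(−0.00302 × 100) = 0.73934
R(F) = exp(−0.000140 × 100) = 0.98610
Series (A and B): 0.87810 × 0.85985 = 0.75503
Parallel ([0.75503], C, and D): 1 − (1 − 0.75503)(1 − 0.95304)(1 − 0.86416) = 0.99844
Parallel (E and F): 1 − (1 − 0.73934)(1 − 0.98610) = 0.99638
Series ([0.99844] and [0.99638]): 0.99844 × 0.99638 = 0.995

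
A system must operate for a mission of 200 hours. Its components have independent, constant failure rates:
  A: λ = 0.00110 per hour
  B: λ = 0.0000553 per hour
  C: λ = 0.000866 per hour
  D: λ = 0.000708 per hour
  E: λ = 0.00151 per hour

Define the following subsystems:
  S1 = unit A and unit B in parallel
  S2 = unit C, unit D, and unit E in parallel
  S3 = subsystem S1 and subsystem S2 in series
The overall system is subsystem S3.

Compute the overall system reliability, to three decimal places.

R(A) = exp(−0.00110 × 200) = 0.80252
R(B) = exp(−0.0000553 × 200) = 0.98900
R(C) = exp(−0.000866 × 200) = 0.84097
R(D) = exp(−0.000708 × 200) = 0.86797
R(E) = exp(−0.00151 × 200) = 0.73934
Parallel (A and B): 1 − (1 − 0.80252)(1 − 0.98900) = 0.99783
Parallel (C, D, and E): 1 − (1 − 0.84097)(1 − 0.86797)(1 − 0.73934) = 0.99453
Series ([0.99783] and [0.99453]): 0.99783 × 0.99453 = 0.992

0.992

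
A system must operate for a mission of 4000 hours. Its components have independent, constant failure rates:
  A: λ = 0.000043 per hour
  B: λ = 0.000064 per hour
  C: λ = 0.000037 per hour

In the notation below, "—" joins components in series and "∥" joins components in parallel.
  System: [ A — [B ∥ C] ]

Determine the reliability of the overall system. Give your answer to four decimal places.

R(A) = exp(−0.000043 × 4000) = 0.841979
R(B) = exp(−0.000064 × 4000) = 0.774142
R(C) = exp(−0.000037 × 4000) = 0.862431
Parallel (B and C): 1 − (1 − 0.774142)(1 − 0.862431) = 0.968929
Series (A and [0.968929]): 0.841979 × 0.968929 = 0.8158

0.8158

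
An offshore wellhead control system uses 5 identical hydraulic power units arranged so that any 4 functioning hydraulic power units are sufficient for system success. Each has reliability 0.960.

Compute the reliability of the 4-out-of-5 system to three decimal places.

0.985

R = Σ_{i=4}^{5} C(5,i) p^i (1−p)^{5−i} with p = 0.960
C(5,4)·0.960^4·0.040^1 = 0.16987
C(5,5)·0.960^5·0.040^0 = 0.81537
Sum = 0.985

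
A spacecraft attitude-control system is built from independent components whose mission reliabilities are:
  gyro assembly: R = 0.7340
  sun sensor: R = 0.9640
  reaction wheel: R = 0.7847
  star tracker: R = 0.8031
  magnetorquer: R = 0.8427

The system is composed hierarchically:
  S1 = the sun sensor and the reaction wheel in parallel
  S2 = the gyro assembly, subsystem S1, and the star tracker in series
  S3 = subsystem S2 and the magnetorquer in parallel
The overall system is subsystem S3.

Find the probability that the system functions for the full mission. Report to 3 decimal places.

0.935

Parallel (sun sensor and reaction wheel): 1 − (1 − 0.96400)(1 − 0.78470) = 0.99225
Series (gyro assembly, [0.99225], and star tracker): 0.73400 × 0.99225 × 0.80310 = 0.58491
Parallel ([0.58491] and magnetorquer): 1 − (1 − 0.58491)(1 − 0.84270) = 0.935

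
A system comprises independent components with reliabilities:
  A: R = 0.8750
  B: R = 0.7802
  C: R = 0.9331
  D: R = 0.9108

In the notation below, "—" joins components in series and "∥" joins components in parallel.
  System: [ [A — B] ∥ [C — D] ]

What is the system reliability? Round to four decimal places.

0.9524

Series (A and B): 0.875000 × 0.780200 = 0.682675
Series (C and D): 0.933100 × 0.910800 = 0.849867
Parallel ([0.682675] and [0.849867]): 1 − (1 − 0.682675)(1 − 0.849867) = 0.9524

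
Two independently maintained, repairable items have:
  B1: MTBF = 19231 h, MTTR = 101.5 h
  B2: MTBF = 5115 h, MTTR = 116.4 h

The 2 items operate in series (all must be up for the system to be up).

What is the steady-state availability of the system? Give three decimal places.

0.973

A(B1) = MTBF/(MTBF+MTTR) = 19231/(19231+101.5) = 0.994750
A(B2) = MTBF/(MTBF+MTTR) = 5115/(5115+116.4) = 0.977750
Series availability: 0.994750 × 0.977750 = 0.973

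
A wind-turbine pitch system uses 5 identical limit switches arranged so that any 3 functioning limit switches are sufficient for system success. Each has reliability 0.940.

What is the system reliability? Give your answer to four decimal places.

0.9980

R = Σ_{i=3}^{5} C(5,i) p^i (1−p)^{5−i} with p = 0.940
C(5,3)·0.940^3·0.060^2 = 0.029901
C(5,4)·0.940^4·0.060^1 = 0.234225
C(5,5)·0.940^5·0.060^0 = 0.733904
Sum = 0.9980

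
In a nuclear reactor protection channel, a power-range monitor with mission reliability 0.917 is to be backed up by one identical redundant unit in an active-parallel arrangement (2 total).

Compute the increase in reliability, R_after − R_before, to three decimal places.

0.076

R_before = 0.917
R_after = 1 − (1 − 0.917)^2 = 0.993
ΔR = 0.993 − 0.917 = 0.076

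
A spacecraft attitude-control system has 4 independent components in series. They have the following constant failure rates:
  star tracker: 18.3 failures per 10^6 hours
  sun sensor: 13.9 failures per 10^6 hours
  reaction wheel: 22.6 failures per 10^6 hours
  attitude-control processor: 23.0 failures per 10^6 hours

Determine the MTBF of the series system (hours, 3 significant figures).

12900

Series of exponential components: λ_sys = Σ λ_i
λ_sys = 0.0000183 + 0.0000139 + 0.0000226 + 0.0000230 = 7.7800e-05 /h
MTBF = 1 / λ_sys = 12900 h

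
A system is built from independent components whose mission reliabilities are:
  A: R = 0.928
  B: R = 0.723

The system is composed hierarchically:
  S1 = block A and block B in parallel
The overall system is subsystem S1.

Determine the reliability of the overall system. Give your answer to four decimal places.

0.9801

Parallel (A and B): 1 − (1 − 0.928000)(1 − 0.723000) = 0.9801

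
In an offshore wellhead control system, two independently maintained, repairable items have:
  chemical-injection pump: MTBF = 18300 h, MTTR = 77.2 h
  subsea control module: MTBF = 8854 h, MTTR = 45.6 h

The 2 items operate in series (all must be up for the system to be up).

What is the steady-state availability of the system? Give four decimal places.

A(chemical-injection pump) = MTBF/(MTBF+MTTR) = 18300/(18300+77.2) = 0.995799
A(subsea control module) = MTBF/(MTBF+MTTR) = 8854/(8854+45.6) = 0.994876
Series availability: 0.995799 × 0.994876 = 0.9907

0.9907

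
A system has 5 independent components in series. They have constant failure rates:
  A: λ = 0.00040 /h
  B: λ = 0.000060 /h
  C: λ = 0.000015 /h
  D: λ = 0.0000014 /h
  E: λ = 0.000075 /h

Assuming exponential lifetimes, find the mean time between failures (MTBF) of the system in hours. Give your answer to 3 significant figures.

1810

Series of exponential components: λ_sys = Σ λ_i
λ_sys = 0.00040 + 0.000060 + 0.000015 + 0.0000014 + 0.000075 = 5.5140e-04 /h
MTBF = 1 / λ_sys = 1810 h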